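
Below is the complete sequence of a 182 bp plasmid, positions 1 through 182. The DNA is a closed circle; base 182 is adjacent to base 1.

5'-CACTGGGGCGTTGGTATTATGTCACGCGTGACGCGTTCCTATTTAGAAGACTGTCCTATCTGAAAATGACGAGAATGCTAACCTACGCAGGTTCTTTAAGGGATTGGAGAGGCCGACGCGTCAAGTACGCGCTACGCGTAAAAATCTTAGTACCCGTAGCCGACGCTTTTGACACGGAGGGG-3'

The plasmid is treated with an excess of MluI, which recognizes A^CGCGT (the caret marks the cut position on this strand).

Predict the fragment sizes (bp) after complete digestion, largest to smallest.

MluI sites (ACGCGT) start at positions 24, 31, 116, 134.
MluI cuts after the first base of each site, so after positions 24, 31, 116, 134.
Circular molecule, 4 cuts → 4 fragments:
  25–31 → 7 bp
  32–116 → 85 bp
  117–134 → 18 bp
  135–182 then 1–24 → 48 + 24 = 72 bp
Sorted largest to smallest: 85, 72, 18, 7 bp.

85, 72, 18, 7 bp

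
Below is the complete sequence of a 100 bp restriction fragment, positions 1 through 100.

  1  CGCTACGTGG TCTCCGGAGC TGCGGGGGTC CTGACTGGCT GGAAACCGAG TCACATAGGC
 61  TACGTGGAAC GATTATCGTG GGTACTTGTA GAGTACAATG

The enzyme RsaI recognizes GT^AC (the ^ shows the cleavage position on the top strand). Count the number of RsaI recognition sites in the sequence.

2

GTAC occurs starting at positions 82, 93.
RsaI cuts at 2 sites.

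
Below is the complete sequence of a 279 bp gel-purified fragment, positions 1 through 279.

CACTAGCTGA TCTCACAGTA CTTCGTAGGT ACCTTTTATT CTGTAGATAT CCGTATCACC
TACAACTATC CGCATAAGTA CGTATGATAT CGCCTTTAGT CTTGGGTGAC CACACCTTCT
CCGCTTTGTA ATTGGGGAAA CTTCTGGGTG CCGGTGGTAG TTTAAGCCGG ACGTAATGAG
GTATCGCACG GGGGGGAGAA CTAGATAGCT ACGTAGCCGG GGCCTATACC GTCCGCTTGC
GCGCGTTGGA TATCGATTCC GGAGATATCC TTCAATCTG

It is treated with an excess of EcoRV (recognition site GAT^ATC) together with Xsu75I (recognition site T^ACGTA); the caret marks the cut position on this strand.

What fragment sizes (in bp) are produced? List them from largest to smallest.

122, 48, 41, 31, 15, 13, 9 bp

EcoRV sites (GATATC) start at positions 46, 86, 249, 264.
EcoRV cuts after base 3 of each site, so after positions 48, 88, 251, 266.
Xsu75I sites (TACGTA) start at positions 79, 210.
Xsu75I cuts after the first base of each site, so after positions 79, 210.
Combined cut positions: 48, 79, 88, 210, 251, 266.
Linear molecule, 6 cuts → 7 fragments:
  1–48 → 48 bp
  49–79 → 31 bp
  80–88 → 9 bp
  89–210 → 122 bp
  211–251 → 41 bp
  252–266 → 15 bp
  267–279 → 13 bp
Sorted largest to smallest: 122, 48, 41, 31, 15, 13, 9 bp.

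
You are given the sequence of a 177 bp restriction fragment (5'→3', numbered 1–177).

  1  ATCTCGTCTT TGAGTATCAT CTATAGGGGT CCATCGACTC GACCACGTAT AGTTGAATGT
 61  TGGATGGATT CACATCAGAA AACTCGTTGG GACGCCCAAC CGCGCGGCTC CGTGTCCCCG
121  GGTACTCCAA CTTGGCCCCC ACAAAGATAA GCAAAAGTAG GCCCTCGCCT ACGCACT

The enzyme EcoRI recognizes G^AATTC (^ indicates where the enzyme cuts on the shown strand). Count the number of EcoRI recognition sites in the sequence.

No occurrence of GAATTC is present in the sequence.
EcoRI does not cut: 0 sites.

0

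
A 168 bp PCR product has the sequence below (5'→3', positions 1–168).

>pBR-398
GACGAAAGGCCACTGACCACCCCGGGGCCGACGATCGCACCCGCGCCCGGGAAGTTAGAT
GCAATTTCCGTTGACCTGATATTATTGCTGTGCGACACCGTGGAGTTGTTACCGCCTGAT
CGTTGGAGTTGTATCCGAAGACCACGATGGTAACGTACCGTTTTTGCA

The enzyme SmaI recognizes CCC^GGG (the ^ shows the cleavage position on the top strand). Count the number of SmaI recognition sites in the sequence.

CCCGGG occurs starting at positions 21, 46.
SmaI cuts at 2 sites.

2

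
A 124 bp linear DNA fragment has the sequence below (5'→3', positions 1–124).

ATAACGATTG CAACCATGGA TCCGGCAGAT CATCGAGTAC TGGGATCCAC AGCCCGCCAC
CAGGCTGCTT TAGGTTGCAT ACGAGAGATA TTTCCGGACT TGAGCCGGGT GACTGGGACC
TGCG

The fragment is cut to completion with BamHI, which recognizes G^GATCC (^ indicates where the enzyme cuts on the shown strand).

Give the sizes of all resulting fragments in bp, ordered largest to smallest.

81, 25, 18 bp

BamHI sites (GGATCC) start at positions 18, 43.
BamHI cuts after the first base of each site, so after positions 18, 43.
Linear molecule, 2 cuts → 3 fragments:
  1–18 → 18 bp
  19–43 → 25 bp
  44–124 → 81 bp
Sorted largest to smallest: 81, 25, 18 bp.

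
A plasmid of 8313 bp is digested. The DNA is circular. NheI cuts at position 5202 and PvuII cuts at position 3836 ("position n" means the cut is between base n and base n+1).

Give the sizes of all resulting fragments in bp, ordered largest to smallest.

Combined cut positions (sorted): 3836, 5202.
Circular molecule, 2 cuts → 2 fragments:
  5202 − 3836 = 1366 bp
  wrap: 8313 − 5202 + 3836 = 6947 bp
Sorted largest to smallest: 6947, 1366 bp.

6947, 1366 bp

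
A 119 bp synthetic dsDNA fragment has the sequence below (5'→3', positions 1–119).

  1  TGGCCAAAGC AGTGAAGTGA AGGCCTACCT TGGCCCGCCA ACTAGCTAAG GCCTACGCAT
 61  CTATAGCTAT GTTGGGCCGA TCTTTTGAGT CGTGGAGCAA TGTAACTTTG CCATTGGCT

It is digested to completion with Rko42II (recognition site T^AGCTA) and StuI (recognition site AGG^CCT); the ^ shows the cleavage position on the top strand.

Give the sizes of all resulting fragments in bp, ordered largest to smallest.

55, 23, 20, 13, 8 bp

Rko42II sites (TAGCTA) start at positions 43, 64.
Rko42II cuts after the first base of each site, so after positions 43, 64.
StuI sites (AGGCCT) start at positions 21, 49.
StuI cuts after base 3 of each site, so after positions 23, 51.
Combined cut positions: 23, 43, 51, 64.
Linear molecule, 4 cuts → 5 fragments:
  1–23 → 23 bp
  24–43 → 20 bp
  44–51 → 8 bp
  52–64 → 13 bp
  65–119 → 55 bp
Sorted largest to smallest: 55, 23, 20, 13, 8 bp.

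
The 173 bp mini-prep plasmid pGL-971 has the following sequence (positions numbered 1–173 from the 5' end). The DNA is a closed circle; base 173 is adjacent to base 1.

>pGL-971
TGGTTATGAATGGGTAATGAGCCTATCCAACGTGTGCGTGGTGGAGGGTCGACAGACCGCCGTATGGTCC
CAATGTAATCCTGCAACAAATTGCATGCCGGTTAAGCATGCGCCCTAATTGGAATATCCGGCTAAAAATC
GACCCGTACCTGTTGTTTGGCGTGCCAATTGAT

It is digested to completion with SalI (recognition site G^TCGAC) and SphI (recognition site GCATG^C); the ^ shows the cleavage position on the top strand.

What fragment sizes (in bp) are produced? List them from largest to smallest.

The SalI site (GTCGAC) starts at position 48.
SalI cuts after the first base of each site, so after position 48.
SphI sites (GCATGC) start at positions 93, 106.
SphI cuts after base 5 of each site (before the last base), so after positions 97, 110.
Combined cut positions: 48, 97, 110.
Circular molecule, 3 cuts → 3 fragments:
  49–97 → 49 bp
  98–110 → 13 bp
  111–173 then 1–48 → 63 + 48 = 111 bp
Sorted largest to smallest: 111, 49, 13 bp.

111, 49, 13 bp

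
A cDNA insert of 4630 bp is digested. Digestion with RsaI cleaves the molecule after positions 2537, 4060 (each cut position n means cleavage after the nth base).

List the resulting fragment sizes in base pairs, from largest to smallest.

Linear molecule, 2 cuts → 3 fragments:
  2537 − 0 = 2537 bp
  4060 − 2537 = 1523 bp
  4630 − 4060 = 570 bp
Sorted largest to smallest: 2537, 1523, 570 bp.

2537, 1523, 570 bp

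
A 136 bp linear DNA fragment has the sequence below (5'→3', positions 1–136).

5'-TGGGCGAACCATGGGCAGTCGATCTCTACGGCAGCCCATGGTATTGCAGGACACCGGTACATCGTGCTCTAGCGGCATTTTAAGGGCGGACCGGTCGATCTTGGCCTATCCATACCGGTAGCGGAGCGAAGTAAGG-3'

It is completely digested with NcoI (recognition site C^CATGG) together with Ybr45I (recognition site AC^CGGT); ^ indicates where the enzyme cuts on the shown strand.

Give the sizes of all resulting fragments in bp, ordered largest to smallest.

37, 27, 24, 21, 18, 9 bp

NcoI sites (CCATGG) start at positions 9, 36.
NcoI cuts after the first base of each site, so after positions 9, 36.
Ybr45I sites (ACCGGT) start at positions 53, 90, 114.
Ybr45I cuts after base 2 of each site, so after positions 54, 91, 115.
Combined cut positions: 9, 36, 54, 91, 115.
Linear molecule, 5 cuts → 6 fragments:
  1–9 → 9 bp
  10–36 → 27 bp
  37–54 → 18 bp
  55–91 → 37 bp
  92–115 → 24 bp
  116–136 → 21 bp
Sorted largest to smallest: 37, 27, 24, 21, 18, 9 bp.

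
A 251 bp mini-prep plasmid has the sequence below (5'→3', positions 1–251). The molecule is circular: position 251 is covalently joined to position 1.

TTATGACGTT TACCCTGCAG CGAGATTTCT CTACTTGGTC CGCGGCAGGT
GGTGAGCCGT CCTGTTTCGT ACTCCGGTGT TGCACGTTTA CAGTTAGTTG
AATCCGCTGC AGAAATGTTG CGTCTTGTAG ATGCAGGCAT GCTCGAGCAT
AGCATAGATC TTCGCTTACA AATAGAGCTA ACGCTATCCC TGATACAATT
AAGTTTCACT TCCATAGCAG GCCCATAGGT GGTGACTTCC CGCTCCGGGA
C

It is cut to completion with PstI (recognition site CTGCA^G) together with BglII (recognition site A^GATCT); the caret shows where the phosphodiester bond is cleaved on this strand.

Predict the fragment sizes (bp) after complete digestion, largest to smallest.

114, 92, 45 bp

PstI sites (CTGCAG) start at positions 15, 107.
PstI cuts after base 5 of each site (before the last base), so after positions 19, 111.
The BglII site (AGATCT) starts at position 156.
BglII cuts after the first base of each site, so after position 156.
Combined cut positions: 19, 111, 156.
Circular molecule, 3 cuts → 3 fragments:
  20–111 → 92 bp
  112–156 → 45 bp
  157–251 then 1–19 → 95 + 19 = 114 bp
Sorted largest to smallest: 114, 92, 45 bp.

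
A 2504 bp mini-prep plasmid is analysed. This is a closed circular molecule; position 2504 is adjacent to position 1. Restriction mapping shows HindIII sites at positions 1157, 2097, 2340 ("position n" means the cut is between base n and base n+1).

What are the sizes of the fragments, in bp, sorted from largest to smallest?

Circular molecule, 3 cuts → 3 fragments:
  2097 − 1157 = 940 bp
  2340 − 2097 = 243 bp
  wrap: 2504 − 2340 + 1157 = 1321 bp
Sorted largest to smallest: 1321, 940, 243 bp.

1321, 940, 243 bp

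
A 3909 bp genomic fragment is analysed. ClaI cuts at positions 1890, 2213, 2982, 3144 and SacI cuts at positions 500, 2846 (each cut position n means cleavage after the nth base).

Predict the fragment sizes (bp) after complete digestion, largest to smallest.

Combined cut positions (sorted): 500, 1890, 2213, 2846, 2982, 3144.
Linear molecule, 6 cuts → 7 fragments:
  500 − 0 = 500 bp
  1890 − 500 = 1390 bp
  2213 − 1890 = 323 bp
  2846 − 2213 = 633 bp
  2982 − 2846 = 136 bp
  3144 − 2982 = 162 bp
  3909 − 3144 = 765 bp
Sorted largest to smallest: 1390, 765, 633, 500, 323, 162, 136 bp.

1390, 765, 633, 500, 323, 162, 136 bp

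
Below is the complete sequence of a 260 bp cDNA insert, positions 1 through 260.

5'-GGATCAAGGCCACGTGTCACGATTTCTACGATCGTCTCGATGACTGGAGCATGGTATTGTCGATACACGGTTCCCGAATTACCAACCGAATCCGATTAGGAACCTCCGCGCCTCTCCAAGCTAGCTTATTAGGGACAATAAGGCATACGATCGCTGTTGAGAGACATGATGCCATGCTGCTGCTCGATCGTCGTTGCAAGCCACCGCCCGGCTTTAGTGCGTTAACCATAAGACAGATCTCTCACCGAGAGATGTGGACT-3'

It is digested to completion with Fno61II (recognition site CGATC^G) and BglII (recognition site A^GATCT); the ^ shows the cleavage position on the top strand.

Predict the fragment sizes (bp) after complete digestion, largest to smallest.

Fno61II sites (CGATCG) start at positions 29, 148, 185.
Fno61II cuts after base 5 of each site (before the last base), so after positions 33, 152, 189.
The BglII site (AGATCT) starts at position 235.
BglII cuts after the first base of each site, so after position 235.
Combined cut positions: 33, 152, 189, 235.
Linear molecule, 4 cuts → 5 fragments:
  1–33 → 33 bp
  34–152 → 119 bp
  153–189 → 37 bp
  190–235 → 46 bp
  236–260 → 25 bp
Sorted largest to smallest: 119, 46, 37, 33, 25 bp.

119, 46, 37, 33, 25 bp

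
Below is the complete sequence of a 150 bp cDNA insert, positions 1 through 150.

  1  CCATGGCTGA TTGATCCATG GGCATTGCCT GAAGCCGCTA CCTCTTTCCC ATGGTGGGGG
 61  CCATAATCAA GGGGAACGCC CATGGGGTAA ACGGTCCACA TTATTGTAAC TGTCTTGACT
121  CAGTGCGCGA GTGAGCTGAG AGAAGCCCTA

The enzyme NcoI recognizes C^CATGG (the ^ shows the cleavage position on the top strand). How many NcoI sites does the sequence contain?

CCATGG occurs starting at positions 1, 16, 49, 80.
NcoI cuts at 4 sites.

4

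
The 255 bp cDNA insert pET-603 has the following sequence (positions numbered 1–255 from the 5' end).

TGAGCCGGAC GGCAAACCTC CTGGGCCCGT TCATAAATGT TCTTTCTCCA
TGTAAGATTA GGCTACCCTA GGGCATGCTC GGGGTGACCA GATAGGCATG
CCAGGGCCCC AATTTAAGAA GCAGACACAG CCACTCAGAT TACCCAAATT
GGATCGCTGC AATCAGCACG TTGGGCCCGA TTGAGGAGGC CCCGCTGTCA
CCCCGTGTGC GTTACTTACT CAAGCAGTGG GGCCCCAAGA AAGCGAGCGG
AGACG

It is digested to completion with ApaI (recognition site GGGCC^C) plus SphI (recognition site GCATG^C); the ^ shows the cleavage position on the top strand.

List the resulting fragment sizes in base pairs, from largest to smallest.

69, 57, 50, 27, 23, 21, 8 bp

ApaI sites (GGGCCC) start at positions 23, 104, 173, 230.
ApaI cuts after base 5 of each site (before the last base), so after positions 27, 108, 177, 234.
SphI sites (GCATGC) start at positions 73, 96.
SphI cuts after base 5 of each site (before the last base), so after positions 77, 100.
Combined cut positions: 27, 77, 100, 108, 177, 234.
Linear molecule, 6 cuts → 7 fragments:
  1–27 → 27 bp
  28–77 → 50 bp
  78–100 → 23 bp
  101–108 → 8 bp
  109–177 → 69 bp
  178–234 → 57 bp
  235–255 → 21 bp
Sorted largest to smallest: 69, 57, 50, 27, 23, 21, 8 bp.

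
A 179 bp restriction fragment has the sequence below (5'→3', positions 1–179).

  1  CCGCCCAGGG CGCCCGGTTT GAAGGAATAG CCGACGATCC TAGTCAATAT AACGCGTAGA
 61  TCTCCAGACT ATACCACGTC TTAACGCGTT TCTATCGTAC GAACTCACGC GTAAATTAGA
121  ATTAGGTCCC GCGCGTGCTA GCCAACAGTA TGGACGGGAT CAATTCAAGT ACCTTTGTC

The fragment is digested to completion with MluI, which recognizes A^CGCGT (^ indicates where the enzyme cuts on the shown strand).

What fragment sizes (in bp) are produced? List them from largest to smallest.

72, 52, 32, 23 bp

MluI sites (ACGCGT) start at positions 52, 84, 107.
MluI cuts after the first base of each site, so after positions 52, 84, 107.
Linear molecule, 3 cuts → 4 fragments:
  1–52 → 52 bp
  53–84 → 32 bp
  85–107 → 23 bp
  108–179 → 72 bp
Sorted largest to smallest: 72, 52, 32, 23 bp.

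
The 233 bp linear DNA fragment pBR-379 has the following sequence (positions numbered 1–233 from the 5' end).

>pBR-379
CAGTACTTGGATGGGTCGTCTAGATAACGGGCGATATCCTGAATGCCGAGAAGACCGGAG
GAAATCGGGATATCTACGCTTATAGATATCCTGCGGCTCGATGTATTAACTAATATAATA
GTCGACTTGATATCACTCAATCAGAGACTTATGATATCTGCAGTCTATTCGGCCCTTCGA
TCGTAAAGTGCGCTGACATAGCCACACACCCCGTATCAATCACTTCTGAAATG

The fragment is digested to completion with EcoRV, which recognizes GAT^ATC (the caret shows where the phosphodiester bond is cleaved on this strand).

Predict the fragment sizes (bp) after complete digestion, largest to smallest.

EcoRV sites (GATATC) start at positions 33, 69, 85, 129, 153.
EcoRV cuts after base 3 of each site, so after positions 35, 71, 87, 131, 155.
Linear molecule, 5 cuts → 6 fragments:
  1–35 → 35 bp
  36–71 → 36 bp
  72–87 → 16 bp
  88–131 → 44 bp
  132–155 → 24 bp
  156–233 → 78 bp
Sorted largest to smallest: 78, 44, 36, 35, 24, 16 bp.

78, 44, 36, 35, 24, 16 bp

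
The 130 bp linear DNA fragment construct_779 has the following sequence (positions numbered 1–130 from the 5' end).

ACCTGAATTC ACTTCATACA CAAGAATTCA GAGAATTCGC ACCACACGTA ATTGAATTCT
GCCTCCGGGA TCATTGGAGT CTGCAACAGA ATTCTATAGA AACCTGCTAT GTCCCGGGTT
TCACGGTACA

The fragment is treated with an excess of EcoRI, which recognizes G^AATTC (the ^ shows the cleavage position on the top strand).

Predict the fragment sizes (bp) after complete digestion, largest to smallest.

41, 35, 21, 19, 9, 5 bp

EcoRI sites (GAATTC) start at positions 5, 24, 33, 54, 89.
EcoRI cuts after the first base of each site, so after positions 5, 24, 33, 54, 89.
Linear molecule, 5 cuts → 6 fragments:
  1–5 → 5 bp
  6–24 → 19 bp
  25–33 → 9 bp
  34–54 → 21 bp
  55–89 → 35 bp
  90–130 → 41 bp
Sorted largest to smallest: 41, 35, 21, 19, 9, 5 bp.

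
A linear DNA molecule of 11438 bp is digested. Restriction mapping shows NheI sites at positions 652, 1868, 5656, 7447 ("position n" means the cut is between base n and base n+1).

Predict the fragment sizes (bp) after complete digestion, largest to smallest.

3991, 3788, 1791, 1216, 652 bp

Linear molecule, 4 cuts → 5 fragments:
  652 − 0 = 652 bp
  1868 − 652 = 1216 bp
  5656 − 1868 = 3788 bp
  7447 − 5656 = 1791 bp
  11438 − 7447 = 3991 bp
Sorted largest to smallest: 3991, 3788, 1791, 1216, 652 bp.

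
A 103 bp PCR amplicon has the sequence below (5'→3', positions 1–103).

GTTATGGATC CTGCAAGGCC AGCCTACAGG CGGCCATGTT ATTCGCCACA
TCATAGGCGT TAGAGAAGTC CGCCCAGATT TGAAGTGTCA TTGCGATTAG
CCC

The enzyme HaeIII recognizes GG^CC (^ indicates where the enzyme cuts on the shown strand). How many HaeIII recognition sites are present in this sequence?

GGCC occurs starting at positions 17, 32.
HaeIII cuts at 2 sites.

2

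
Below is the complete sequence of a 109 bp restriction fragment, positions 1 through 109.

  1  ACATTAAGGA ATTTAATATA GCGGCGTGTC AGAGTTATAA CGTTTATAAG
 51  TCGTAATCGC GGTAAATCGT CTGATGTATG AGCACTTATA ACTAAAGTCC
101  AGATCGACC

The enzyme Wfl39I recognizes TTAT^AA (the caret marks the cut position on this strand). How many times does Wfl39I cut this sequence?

3

TTATAA occurs starting at positions 35, 44, 86.
Wfl39I cuts at 3 sites.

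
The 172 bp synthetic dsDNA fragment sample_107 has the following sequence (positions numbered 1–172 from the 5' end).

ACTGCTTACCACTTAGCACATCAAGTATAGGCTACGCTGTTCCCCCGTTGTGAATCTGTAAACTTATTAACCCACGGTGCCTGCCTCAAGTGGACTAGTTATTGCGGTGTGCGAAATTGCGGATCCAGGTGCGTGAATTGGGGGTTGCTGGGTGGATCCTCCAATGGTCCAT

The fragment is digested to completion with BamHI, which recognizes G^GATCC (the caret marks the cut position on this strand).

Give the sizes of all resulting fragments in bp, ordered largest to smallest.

BamHI sites (GGATCC) start at positions 121, 154.
BamHI cuts after the first base of each site, so after positions 121, 154.
Linear molecule, 2 cuts → 3 fragments:
  1–121 → 121 bp
  122–154 → 33 bp
  155–172 → 18 bp
Sorted largest to smallest: 121, 33, 18 bp.

121, 33, 18 bp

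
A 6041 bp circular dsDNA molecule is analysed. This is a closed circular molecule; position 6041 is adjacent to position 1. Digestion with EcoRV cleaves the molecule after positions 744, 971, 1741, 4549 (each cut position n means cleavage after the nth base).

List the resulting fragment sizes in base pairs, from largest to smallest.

2808, 2236, 770, 227 bp

Circular molecule, 4 cuts → 4 fragments:
  971 − 744 = 227 bp
  1741 − 971 = 770 bp
  4549 − 1741 = 2808 bp
  wrap: 6041 − 4549 + 744 = 2236 bp
Sorted largest to smallest: 2808, 2236, 770, 227 bp.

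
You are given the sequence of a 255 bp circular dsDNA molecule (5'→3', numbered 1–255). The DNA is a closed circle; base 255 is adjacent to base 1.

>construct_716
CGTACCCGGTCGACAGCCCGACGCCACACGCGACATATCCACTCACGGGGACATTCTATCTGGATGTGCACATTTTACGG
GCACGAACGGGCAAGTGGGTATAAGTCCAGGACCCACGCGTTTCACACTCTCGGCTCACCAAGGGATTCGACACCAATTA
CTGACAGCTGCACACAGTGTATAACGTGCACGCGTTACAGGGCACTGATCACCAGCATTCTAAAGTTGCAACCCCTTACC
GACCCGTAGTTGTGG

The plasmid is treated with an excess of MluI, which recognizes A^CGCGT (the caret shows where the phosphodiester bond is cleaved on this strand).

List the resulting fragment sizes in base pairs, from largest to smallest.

MluI sites (ACGCGT) start at positions 116, 190.
MluI cuts after the first base of each site, so after positions 116, 190.
Circular molecule, 2 cuts → 2 fragments:
  117–190 → 74 bp
  191–255 then 1–116 → 65 + 116 = 181 bp
Sorted largest to smallest: 181, 74 bp.

181, 74 bp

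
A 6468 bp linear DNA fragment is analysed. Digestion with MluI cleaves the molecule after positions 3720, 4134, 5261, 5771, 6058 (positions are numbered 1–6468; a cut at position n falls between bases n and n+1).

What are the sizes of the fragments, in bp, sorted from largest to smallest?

3720, 1127, 510, 414, 410, 287 bp

Linear molecule, 5 cuts → 6 fragments:
  3720 − 0 = 3720 bp
  4134 − 3720 = 414 bp
  5261 − 4134 = 1127 bp
  5771 − 5261 = 510 bp
  6058 − 5771 = 287 bp
  6468 − 6058 = 410 bp
Sorted largest to smallest: 3720, 1127, 510, 414, 410, 287 bp.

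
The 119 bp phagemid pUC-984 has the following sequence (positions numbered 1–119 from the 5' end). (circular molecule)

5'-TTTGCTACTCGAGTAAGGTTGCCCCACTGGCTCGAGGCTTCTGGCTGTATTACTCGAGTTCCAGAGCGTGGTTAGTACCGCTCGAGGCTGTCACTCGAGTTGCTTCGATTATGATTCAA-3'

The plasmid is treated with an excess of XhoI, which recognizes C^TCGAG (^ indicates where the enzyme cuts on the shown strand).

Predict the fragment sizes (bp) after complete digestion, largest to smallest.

XhoI sites (CTCGAG) start at positions 8, 31, 53, 81, 94.
XhoI cuts after the first base of each site, so after positions 8, 31, 53, 81, 94.
Circular molecule, 5 cuts → 5 fragments:
  9–31 → 23 bp
  32–53 → 22 bp
  54–81 → 28 bp
  82–94 → 13 bp
  95–119 then 1–8 → 25 + 8 = 33 bp
Sorted largest to smallest: 33, 28, 23, 22, 13 bp.

33, 28, 23, 22, 13 bp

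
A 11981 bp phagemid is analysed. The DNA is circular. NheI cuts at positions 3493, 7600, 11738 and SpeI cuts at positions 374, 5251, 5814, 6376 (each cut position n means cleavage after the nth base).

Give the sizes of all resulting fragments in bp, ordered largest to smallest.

Combined cut positions (sorted): 374, 3493, 5251, 5814, 6376, 7600, 11738.
Circular molecule, 7 cuts → 7 fragments:
  3493 − 374 = 3119 bp
  5251 − 3493 = 1758 bp
  5814 − 5251 = 563 bp
  6376 − 5814 = 562 bp
  7600 − 6376 = 1224 bp
  11738 − 7600 = 4138 bp
  wrap: 11981 − 11738 + 374 = 617 bp
Sorted largest to smallest: 4138, 3119, 1758, 1224, 617, 563, 562 bp.

4138, 3119, 1758, 1224, 617, 563, 562 bp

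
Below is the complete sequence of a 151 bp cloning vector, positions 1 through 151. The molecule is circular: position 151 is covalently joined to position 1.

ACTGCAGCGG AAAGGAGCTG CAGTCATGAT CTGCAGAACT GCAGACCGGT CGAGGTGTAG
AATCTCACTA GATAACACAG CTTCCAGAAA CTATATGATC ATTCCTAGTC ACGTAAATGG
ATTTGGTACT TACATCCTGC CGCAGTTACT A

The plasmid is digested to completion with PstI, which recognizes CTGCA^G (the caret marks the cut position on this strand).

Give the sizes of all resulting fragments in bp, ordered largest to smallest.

114, 16, 13, 8 bp

PstI sites (CTGCAG) start at positions 2, 18, 31, 39.
PstI cuts after base 5 of each site (before the last base), so after positions 6, 22, 35, 43.
Circular molecule, 4 cuts → 4 fragments:
  7–22 → 16 bp
  23–35 → 13 bp
  36–43 → 8 bp
  44–151 then 1–6 → 108 + 6 = 114 bp
Sorted largest to smallest: 114, 16, 13, 8 bp.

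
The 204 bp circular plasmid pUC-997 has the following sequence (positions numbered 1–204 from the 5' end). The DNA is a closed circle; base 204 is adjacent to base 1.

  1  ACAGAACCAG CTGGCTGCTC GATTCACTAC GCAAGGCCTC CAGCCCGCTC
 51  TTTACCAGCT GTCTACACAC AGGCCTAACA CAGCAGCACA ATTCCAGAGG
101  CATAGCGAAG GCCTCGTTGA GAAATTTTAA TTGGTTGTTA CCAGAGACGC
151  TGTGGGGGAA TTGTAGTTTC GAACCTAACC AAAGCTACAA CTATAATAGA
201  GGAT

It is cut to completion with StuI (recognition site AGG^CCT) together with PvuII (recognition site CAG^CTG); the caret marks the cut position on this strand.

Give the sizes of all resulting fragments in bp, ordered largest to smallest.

103, 38, 26, 22, 15 bp

StuI sites (AGGCCT) start at positions 34, 71, 109.
StuI cuts after base 3 of each site, so after positions 36, 73, 111.
PvuII sites (CAGCTG) start at positions 8, 56.
PvuII cuts after base 3 of each site, so after positions 10, 58.
Combined cut positions: 10, 36, 58, 73, 111.
Circular molecule, 5 cuts → 5 fragments:
  11–36 → 26 bp
  37–58 → 22 bp
  59–73 → 15 bp
  74–111 → 38 bp
  112–204 then 1–10 → 93 + 10 = 103 bp
Sorted largest to smallest: 103, 38, 26, 22, 15 bp.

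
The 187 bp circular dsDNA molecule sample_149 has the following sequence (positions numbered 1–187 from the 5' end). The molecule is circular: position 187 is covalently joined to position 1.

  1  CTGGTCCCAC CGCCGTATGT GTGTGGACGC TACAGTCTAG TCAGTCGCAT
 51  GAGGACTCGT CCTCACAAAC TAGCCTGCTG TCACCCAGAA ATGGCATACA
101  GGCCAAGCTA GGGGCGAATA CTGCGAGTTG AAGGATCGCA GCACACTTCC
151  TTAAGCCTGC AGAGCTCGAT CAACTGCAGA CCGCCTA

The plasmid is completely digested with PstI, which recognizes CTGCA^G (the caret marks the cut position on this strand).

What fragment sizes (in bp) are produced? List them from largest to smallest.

PstI sites (CTGCAG) start at positions 157, 174.
PstI cuts after base 5 of each site (before the last base), so after positions 161, 178.
Circular molecule, 2 cuts → 2 fragments:
  162–178 → 17 bp
  179–187 then 1–161 → 9 + 161 = 170 bp
Sorted largest to smallest: 170, 17 bp.

170, 17 bp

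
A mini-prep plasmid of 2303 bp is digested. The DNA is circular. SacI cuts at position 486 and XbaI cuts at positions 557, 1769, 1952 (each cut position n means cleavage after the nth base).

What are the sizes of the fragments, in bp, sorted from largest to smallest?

1212, 837, 183, 71 bp

Combined cut positions (sorted): 486, 557, 1769, 1952.
Circular molecule, 4 cuts → 4 fragments:
  557 − 486 = 71 bp
  1769 − 557 = 1212 bp
  1952 − 1769 = 183 bp
  wrap: 2303 − 1952 + 486 = 837 bp
Sorted largest to smallest: 1212, 837, 183, 71 bp.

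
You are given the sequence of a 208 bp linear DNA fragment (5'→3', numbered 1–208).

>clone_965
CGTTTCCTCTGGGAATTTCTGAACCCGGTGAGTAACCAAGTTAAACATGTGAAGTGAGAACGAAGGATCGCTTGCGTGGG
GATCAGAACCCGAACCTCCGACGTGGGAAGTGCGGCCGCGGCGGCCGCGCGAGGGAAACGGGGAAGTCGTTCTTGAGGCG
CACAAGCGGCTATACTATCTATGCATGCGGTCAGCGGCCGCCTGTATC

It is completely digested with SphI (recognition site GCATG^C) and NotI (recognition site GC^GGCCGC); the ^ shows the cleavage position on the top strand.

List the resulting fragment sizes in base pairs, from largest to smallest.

The SphI site (GCATGC) starts at position 183.
SphI cuts after base 5 of each site (before the last base), so after position 187.
NotI sites (GCGGCCGC) start at positions 112, 121, 194.
NotI cuts after base 2 of each site, so after positions 113, 122, 195.
Combined cut positions: 113, 122, 187, 195.
Linear molecule, 4 cuts → 5 fragments:
  1–113 → 113 bp
  114–122 → 9 bp
  123–187 → 65 bp
  188–195 → 8 bp
  196–208 → 13 bp
Sorted largest to smallest: 113, 65, 13, 9, 8 bp.

113, 65, 13, 9, 8 bp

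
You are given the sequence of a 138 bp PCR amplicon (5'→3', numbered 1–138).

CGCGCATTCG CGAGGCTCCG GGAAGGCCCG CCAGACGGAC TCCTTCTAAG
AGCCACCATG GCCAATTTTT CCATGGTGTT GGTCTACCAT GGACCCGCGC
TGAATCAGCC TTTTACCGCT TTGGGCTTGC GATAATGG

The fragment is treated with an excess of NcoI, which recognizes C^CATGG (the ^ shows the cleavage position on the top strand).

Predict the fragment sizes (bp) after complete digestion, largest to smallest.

NcoI sites (CCATGG) start at positions 56, 71, 87.
NcoI cuts after the first base of each site, so after positions 56, 71, 87.
Linear molecule, 3 cuts → 4 fragments:
  1–56 → 56 bp
  57–71 → 15 bp
  72–87 → 16 bp
  88–138 → 51 bp
Sorted largest to smallest: 56, 51, 16, 15 bp.

56, 51, 16, 15 bp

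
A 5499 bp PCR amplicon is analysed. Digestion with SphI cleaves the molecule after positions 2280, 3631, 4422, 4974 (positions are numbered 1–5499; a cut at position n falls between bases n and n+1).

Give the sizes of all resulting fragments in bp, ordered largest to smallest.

2280, 1351, 791, 552, 525 bp

Linear molecule, 4 cuts → 5 fragments:
  2280 − 0 = 2280 bp
  3631 − 2280 = 1351 bp
  4422 − 3631 = 791 bp
  4974 − 4422 = 552 bp
  5499 − 4974 = 525 bp
Sorted largest to smallest: 2280, 1351, 791, 552, 525 bp.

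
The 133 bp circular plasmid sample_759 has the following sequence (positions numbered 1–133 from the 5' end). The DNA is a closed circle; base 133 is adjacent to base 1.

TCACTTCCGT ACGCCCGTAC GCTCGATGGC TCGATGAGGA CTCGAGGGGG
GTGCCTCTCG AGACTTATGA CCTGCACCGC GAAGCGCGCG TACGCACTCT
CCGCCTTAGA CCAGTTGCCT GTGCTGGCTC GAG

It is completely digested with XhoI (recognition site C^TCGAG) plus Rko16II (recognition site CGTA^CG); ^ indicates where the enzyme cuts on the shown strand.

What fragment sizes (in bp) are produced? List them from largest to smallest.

36, 35, 22, 16, 16, 8 bp

XhoI sites (CTCGAG) start at positions 41, 57, 128.
XhoI cuts after the first base of each site, so after positions 41, 57, 128.
Rko16II sites (CGTACG) start at positions 8, 16, 89.
Rko16II cuts after base 4 of each site, so after positions 11, 19, 92.
Combined cut positions: 11, 19, 41, 57, 92, 128.
Circular molecule, 6 cuts → 6 fragments:
  12–19 → 8 bp
  20–41 → 22 bp
  42–57 → 16 bp
  58–92 → 35 bp
  93–128 → 36 bp
  129–133 then 1–11 → 5 + 11 = 16 bp
Sorted largest to smallest: 36, 35, 22, 16, 16, 8 bp.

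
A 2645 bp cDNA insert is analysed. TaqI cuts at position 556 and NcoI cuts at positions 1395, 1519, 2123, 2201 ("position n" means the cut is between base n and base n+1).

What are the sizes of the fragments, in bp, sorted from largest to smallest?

839, 604, 556, 444, 124, 78 bp

Combined cut positions (sorted): 556, 1395, 1519, 2123, 2201.
Linear molecule, 5 cuts → 6 fragments:
  556 − 0 = 556 bp
  1395 − 556 = 839 bp
  1519 − 1395 = 124 bp
  2123 − 1519 = 604 bp
  2201 − 2123 = 78 bp
  2645 − 2201 = 444 bp
Sorted largest to smallest: 839, 604, 556, 444, 124, 78 bp.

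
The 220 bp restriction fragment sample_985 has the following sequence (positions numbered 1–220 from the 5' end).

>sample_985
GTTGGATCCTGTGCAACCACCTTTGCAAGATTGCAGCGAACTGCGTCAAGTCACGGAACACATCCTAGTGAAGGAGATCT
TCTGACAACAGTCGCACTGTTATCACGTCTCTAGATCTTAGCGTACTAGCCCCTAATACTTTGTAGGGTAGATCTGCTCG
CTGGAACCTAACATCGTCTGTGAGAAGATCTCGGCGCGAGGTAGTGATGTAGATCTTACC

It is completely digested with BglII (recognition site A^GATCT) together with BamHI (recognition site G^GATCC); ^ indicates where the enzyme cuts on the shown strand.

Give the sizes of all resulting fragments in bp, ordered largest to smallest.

71, 38, 37, 36, 25, 9, 4 bp

BglII sites (AGATCT) start at positions 75, 113, 150, 186, 211.
BglII cuts after the first base of each site, so after positions 75, 113, 150, 186, 211.
The BamHI site (GGATCC) starts at position 4.
BamHI cuts after the first base of each site, so after position 4.
Combined cut positions: 4, 75, 113, 150, 186, 211.
Linear molecule, 6 cuts → 7 fragments:
  1–4 → 4 bp
  5–75 → 71 bp
  76–113 → 38 bp
  114–150 → 37 bp
  151–186 → 36 bp
  187–211 → 25 bp
  212–220 → 9 bp
Sorted largest to smallest: 71, 38, 37, 36, 25, 9, 4 bp.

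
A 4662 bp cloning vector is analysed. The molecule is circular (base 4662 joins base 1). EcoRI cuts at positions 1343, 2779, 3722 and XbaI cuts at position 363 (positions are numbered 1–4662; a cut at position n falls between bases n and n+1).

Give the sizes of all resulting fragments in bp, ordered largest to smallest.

Combined cut positions (sorted): 363, 1343, 2779, 3722.
Circular molecule, 4 cuts → 4 fragments:
  1343 − 363 = 980 bp
  2779 − 1343 = 1436 bp
  3722 − 2779 = 943 bp
  wrap: 4662 − 3722 + 363 = 1303 bp
Sorted largest to smallest: 1436, 1303, 980, 943 bp.

1436, 1303, 980, 943 bp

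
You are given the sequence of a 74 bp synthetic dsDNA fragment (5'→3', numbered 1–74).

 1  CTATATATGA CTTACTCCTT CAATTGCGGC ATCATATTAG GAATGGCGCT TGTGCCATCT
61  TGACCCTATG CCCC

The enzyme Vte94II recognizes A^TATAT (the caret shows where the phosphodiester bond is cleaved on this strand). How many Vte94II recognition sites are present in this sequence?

1

ATATAT occurs starting at position 3.
Vte94II cuts at 1 site.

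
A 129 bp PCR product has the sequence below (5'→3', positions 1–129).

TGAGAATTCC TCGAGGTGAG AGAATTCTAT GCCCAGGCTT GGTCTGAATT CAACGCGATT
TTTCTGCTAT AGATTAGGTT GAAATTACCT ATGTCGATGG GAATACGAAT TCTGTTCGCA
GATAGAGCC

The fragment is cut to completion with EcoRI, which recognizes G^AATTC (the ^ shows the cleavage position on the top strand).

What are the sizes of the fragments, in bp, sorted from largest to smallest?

61, 24, 22, 18, 4 bp

EcoRI sites (GAATTC) start at positions 4, 22, 46, 107.
EcoRI cuts after the first base of each site, so after positions 4, 22, 46, 107.
Linear molecule, 4 cuts → 5 fragments:
  1–4 → 4 bp
  5–22 → 18 bp
  23–46 → 24 bp
  47–107 → 61 bp
  108–129 → 22 bp
Sorted largest to smallest: 61, 24, 22, 18, 4 bp.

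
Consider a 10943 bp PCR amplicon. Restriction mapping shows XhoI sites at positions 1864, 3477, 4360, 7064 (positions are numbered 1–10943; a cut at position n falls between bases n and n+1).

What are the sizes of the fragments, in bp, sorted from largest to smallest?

3879, 2704, 1864, 1613, 883 bp

Linear molecule, 4 cuts → 5 fragments:
  1864 − 0 = 1864 bp
  3477 − 1864 = 1613 bp
  4360 − 3477 = 883 bp
  7064 − 4360 = 2704 bp
  10943 − 7064 = 3879 bp
Sorted largest to smallest: 3879, 2704, 1864, 1613, 883 bp.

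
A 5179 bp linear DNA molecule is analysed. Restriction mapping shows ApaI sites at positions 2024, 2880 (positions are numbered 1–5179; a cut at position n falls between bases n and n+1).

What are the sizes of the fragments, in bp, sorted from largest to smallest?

Linear molecule, 2 cuts → 3 fragments:
  2024 − 0 = 2024 bp
  2880 − 2024 = 856 bp
  5179 − 2880 = 2299 bp
Sorted largest to smallest: 2299, 2024, 856 bp.

2299, 2024, 856 bp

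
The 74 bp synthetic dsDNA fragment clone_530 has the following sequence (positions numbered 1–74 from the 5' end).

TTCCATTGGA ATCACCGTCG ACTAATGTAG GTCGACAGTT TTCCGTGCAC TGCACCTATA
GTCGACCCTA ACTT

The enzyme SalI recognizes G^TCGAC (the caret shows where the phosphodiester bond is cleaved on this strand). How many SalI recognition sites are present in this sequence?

3

GTCGAC occurs starting at positions 17, 31, 61.
SalI cuts at 3 sites.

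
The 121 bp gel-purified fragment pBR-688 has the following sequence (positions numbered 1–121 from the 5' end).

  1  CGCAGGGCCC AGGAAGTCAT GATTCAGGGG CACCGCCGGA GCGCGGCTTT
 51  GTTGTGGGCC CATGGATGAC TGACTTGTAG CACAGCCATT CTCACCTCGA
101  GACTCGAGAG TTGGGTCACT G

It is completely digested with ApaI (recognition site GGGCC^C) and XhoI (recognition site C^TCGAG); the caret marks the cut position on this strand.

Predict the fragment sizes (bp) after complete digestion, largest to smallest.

ApaI sites (GGGCCC) start at positions 5, 56.
ApaI cuts after base 5 of each site (before the last base), so after positions 9, 60.
XhoI sites (CTCGAG) start at positions 96, 103.
XhoI cuts after the first base of each site, so after positions 96, 103.
Combined cut positions: 9, 60, 96, 103.
Linear molecule, 4 cuts → 5 fragments:
  1–9 → 9 bp
  10–60 → 51 bp
  61–96 → 36 bp
  97–103 → 7 bp
  104–121 → 18 bp
Sorted largest to smallest: 51, 36, 18, 9, 7 bp.

51, 36, 18, 9, 7 bp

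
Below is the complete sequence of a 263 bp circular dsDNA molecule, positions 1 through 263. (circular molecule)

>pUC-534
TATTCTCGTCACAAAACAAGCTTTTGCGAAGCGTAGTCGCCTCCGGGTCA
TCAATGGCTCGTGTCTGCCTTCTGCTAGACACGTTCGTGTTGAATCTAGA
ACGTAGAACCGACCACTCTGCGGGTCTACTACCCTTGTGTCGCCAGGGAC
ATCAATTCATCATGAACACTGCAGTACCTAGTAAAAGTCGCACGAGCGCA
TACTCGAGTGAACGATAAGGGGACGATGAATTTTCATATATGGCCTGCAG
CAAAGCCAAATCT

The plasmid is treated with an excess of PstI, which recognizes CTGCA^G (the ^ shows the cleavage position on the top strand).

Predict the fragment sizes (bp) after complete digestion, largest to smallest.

187, 76 bp

PstI sites (CTGCAG) start at positions 169, 245.
PstI cuts after base 5 of each site (before the last base), so after positions 173, 249.
Circular molecule, 2 cuts → 2 fragments:
  174–249 → 76 bp
  250–263 then 1–173 → 14 + 173 = 187 bp
Sorted largest to smallest: 187, 76 bp.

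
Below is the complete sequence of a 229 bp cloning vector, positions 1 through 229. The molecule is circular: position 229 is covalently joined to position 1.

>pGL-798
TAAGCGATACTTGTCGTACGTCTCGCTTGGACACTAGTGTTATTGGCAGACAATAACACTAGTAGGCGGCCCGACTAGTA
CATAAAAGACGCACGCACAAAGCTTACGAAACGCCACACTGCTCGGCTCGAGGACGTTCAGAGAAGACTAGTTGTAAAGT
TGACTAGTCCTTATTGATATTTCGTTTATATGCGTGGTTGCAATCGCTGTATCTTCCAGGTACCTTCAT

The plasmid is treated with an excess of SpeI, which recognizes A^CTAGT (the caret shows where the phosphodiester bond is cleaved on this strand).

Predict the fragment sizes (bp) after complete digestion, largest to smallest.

99, 73, 25, 16, 16 bp

SpeI sites (ACTAGT) start at positions 33, 58, 74, 147, 163.
SpeI cuts after the first base of each site, so after positions 33, 58, 74, 147, 163.
Circular molecule, 5 cuts → 5 fragments:
  34–58 → 25 bp
  59–74 → 16 bp
  75–147 → 73 bp
  148–163 → 16 bp
  164–229 then 1–33 → 66 + 33 = 99 bp
Sorted largest to smallest: 99, 73, 25, 16, 16 bp.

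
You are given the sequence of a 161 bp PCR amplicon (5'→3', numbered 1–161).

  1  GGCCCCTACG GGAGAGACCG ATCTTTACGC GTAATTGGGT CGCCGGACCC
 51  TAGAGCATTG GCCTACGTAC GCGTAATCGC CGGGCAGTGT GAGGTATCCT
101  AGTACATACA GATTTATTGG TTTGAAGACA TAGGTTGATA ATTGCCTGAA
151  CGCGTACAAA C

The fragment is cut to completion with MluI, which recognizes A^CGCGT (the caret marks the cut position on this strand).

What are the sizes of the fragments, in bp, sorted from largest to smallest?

81, 42, 27, 11 bp

MluI sites (ACGCGT) start at positions 27, 69, 150.
MluI cuts after the first base of each site, so after positions 27, 69, 150.
Linear molecule, 3 cuts → 4 fragments:
  1–27 → 27 bp
  28–69 → 42 bp
  70–150 → 81 bp
  151–161 → 11 bp
Sorted largest to smallest: 81, 42, 27, 11 bp.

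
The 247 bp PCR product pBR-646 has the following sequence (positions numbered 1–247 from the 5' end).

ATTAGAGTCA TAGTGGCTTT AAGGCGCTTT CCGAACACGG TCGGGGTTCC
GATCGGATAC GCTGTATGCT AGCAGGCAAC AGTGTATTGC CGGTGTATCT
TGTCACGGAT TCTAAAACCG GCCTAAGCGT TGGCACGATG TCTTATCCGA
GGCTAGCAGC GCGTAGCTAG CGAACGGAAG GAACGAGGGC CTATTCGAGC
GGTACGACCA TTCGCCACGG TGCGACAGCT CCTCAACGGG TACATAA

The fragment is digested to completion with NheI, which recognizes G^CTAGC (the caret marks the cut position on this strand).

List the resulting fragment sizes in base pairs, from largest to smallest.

NheI sites (GCTAGC) start at positions 68, 152, 166.
NheI cuts after the first base of each site, so after positions 68, 152, 166.
Linear molecule, 3 cuts → 4 fragments:
  1–68 → 68 bp
  69–152 → 84 bp
  153–166 → 14 bp
  167–247 → 81 bp
Sorted largest to smallest: 84, 81, 68, 14 bp.

84, 81, 68, 14 bp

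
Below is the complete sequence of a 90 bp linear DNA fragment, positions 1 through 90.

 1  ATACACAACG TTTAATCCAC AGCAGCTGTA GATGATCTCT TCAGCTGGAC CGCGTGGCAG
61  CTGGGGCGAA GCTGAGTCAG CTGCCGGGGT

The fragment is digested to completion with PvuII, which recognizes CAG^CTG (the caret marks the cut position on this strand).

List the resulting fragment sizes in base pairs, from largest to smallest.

PvuII sites (CAGCTG) start at positions 23, 42, 58, 78.
PvuII cuts after base 3 of each site, so after positions 25, 44, 60, 80.
Linear molecule, 4 cuts → 5 fragments:
  1–25 → 25 bp
  26–44 → 19 bp
  45–60 → 16 bp
  61–80 → 20 bp
  81–90 → 10 bp
Sorted largest to smallest: 25, 20, 19, 16, 10 bp.

25, 20, 19, 16, 10 bp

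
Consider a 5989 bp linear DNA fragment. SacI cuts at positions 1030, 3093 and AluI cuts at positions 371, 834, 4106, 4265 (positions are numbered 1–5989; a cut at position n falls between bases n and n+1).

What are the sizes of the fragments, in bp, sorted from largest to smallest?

2063, 1724, 1013, 463, 371, 196, 159 bp

Combined cut positions (sorted): 371, 834, 1030, 3093, 4106, 4265.
Linear molecule, 6 cuts → 7 fragments:
  371 − 0 = 371 bp
  834 − 371 = 463 bp
  1030 − 834 = 196 bp
  3093 − 1030 = 2063 bp
  4106 − 3093 = 1013 bp
  4265 − 4106 = 159 bp
  5989 − 4265 = 1724 bp
Sorted largest to smallest: 2063, 1724, 1013, 463, 371, 196, 159 bp.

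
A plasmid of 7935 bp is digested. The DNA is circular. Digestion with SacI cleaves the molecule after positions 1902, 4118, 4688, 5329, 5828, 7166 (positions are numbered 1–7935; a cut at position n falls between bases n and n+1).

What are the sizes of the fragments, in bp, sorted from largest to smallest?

Circular molecule, 6 cuts → 6 fragments:
  4118 − 1902 = 2216 bp
  4688 − 4118 = 570 bp
  5329 − 4688 = 641 bp
  5828 − 5329 = 499 bp
  7166 − 5828 = 1338 bp
  wrap: 7935 − 7166 + 1902 = 2671 bp
Sorted largest to smallest: 2671, 2216, 1338, 641, 570, 499 bp.

2671, 2216, 1338, 641, 570, 499 bp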